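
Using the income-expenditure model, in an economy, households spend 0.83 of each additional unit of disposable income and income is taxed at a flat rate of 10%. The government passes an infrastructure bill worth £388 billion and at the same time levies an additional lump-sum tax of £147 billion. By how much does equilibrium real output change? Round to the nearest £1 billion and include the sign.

Expenditure multiplier = 1/(1 − c(1−t)) = 1/(1 − 0.83×0.9) = 1/0.253 ≈ 3.953.
ΔG contributes k·ΔG = (+£388 billion) / 0.253 ≈ +£1,533.6 billion.
ΔT of +£147 billion changes first-round spending by −c·ΔT = −£122.01 billion, contributing k·(−c·ΔT) = (−£122.01 billion) / 0.253 ≈ −£482.3 billion.
Net ΔY = k(ΔG − c·ΔT) = (+£265.99 billion) / 0.253 ≈ +£1,051 billion.

+£1,051 billion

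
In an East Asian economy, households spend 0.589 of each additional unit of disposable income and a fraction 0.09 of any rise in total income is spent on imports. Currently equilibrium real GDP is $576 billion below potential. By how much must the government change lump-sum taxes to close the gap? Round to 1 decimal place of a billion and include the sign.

−$489.9 billion

Spending multiplier = 1/(1 − c + m) = 1/(1 − 0.589 + 0.09) = 1/0.501 ≈ 1.996.
Tax multiplier = −c·k = −0.589/0.501 ≈ −1.176. Need ΔY = +$576 billion, so ΔT = ΔY/(−c·k) = −(+$576 billion) × 0.501 / 0.589 ≈ −$489.9 billion.
The government should cut lump-sum taxes by $489.9 billion.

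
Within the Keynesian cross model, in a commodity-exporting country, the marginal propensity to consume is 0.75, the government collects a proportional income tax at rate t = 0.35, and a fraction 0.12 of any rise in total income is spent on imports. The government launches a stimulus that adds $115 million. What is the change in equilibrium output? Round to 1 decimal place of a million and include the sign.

Expenditure multiplier = 1/(1 − c(1−t) + m) = 1/(1 − 0.75×0.65 + 0.12) = 1/0.6325 ≈ 1.581.
ΔY = k × ΔG = (+$115 million) / 0.6325 ≈ +$181.8 million.

+$181.8 million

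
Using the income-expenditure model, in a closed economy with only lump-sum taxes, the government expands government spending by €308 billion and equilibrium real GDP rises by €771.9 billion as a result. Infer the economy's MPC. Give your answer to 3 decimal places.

Implied spending multiplier k = ΔY/ΔG = 771.9/308 ≈ 2.5062.
Since k = 1/(1 − MPC), MPC = 1 − 1/k = 1 − ΔG/ΔY = 1 − 308/771.9 ≈ 0.601.

0.601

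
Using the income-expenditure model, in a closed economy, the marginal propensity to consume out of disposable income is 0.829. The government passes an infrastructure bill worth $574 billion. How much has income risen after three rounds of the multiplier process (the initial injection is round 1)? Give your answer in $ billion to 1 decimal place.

Round 1 adds ΔG = $574 billion; each later round is MPC = 0.829 times the previous.
After 3 rounds: 574 + 475.846 + 394.476334 = ΔG·(1 − c^3)/(1 − c) = 574 × (1 − 0.569722789)/0.171 ≈ $1,444.3 billion.

$1,444.3 billion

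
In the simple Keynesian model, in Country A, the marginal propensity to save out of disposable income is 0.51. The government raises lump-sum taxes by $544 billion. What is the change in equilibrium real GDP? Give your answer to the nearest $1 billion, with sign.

MPC = 1 − MPS = 1 − 0.51 = 0.49.
A lump-sum tax change of +$544 billion shifts disposable income by −$544 billion; first-round consumption changes by −c × ΔT = −0.49 × (+$544 billion) = −$266.56 billion.
Expenditure multiplier = 1/(1 − MPC) = 1/(1 − 0.49) = 1/0.51 ≈ 1.961.
The tax multiplier is −c × k ≈ −0.961, so ΔY = k × (−c·ΔT) = (−$266.56 billion) / 0.51 ≈ −$523 billion.

−$523 billion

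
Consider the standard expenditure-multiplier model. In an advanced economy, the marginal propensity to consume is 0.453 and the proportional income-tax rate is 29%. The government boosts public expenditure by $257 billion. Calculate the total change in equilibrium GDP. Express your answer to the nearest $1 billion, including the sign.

Government-spending multiplier = 1/(1 − c(1−t)) = 1/(1 − 0.453×0.71) = 1/0.67837 ≈ 1.474.
ΔY = k × ΔG = (+$257 billion) / 0.67837 ≈ +$379 billion.

+$379 billion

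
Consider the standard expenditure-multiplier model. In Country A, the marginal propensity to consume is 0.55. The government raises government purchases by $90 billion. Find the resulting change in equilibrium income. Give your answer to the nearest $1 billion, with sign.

+$200 billion

Spending multiplier = 1/(1 − MPC) = 1/(1 − 0.55) = 1/0.45 ≈ 2.222.
ΔY = k × ΔG = (+$90 billion) / 0.45 = +$200 billion.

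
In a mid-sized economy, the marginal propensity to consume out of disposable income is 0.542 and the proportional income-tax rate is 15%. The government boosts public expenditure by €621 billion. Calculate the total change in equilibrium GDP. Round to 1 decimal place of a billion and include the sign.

+€1,151.5 billion

Government-spending multiplier = 1/(1 − c(1−t)) = 1/(1 − 0.542×0.85) = 1/0.5393 ≈ 1.854.
ΔY = k × ΔG = (+€621 billion) / 0.5393 ≈ +€1,151.5 billion.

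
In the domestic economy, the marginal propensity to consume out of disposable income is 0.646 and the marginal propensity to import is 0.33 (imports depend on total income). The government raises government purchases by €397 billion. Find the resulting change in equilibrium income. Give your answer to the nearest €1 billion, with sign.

+€580 billion

Expenditure multiplier = 1/(1 − c + m) = 1/(1 − 0.646 + 0.33) = 1/0.684 ≈ 1.462.
ΔY = k × ΔG = (+€397 billion) / 0.684 ≈ +€580 billion.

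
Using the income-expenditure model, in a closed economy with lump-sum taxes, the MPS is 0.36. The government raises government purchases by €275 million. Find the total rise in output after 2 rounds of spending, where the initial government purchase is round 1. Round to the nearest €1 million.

MPC = 1 − MPS = 1 − 0.36 = 0.64.
Round 1 adds ΔG = €275 million; each later round is MPC = 0.64 times the previous.
After 2 rounds: 275 + 176 = ΔG·(1 − c^2)/(1 − c) = 275 × (1 − 0.4096)/0.36 = €451 million.

€451 million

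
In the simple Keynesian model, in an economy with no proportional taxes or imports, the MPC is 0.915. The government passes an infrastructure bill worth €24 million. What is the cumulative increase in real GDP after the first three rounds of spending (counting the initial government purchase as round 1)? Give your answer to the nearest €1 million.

Round 1 adds ΔG = €24 million; each later round is MPC = 0.915 times the previous.
After 3 rounds: 24 + 21.96 + 20.0934 = ΔG·(1 − c^3)/(1 − c) = 24 × (1 − 0.766060875)/0.085 ≈ €66 million.

€66 million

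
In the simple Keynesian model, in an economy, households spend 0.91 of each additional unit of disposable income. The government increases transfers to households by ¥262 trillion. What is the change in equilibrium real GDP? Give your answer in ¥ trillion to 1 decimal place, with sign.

+¥2,649.1 trillion

The transfer change shifts disposable income by +¥262 trillion, so first-round consumption changes by c·ΔTR = 0.91 × (+¥262 trillion) = +¥238.42 trillion.
Expenditure multiplier = 1/(1 − MPC) = 1/(1 − 0.91) = 1/0.09 ≈ 11.111.
The transfer multiplier is c × k ≈ 10.111, so ΔY = k × (c·ΔTR) = (+¥238.42 trillion) / 0.09 ≈ +¥2,649.1 trillion.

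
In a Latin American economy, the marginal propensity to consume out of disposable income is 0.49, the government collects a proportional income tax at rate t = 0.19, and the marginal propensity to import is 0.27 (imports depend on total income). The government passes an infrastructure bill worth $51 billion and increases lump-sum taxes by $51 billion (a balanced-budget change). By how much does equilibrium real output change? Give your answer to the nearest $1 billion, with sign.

Expenditure multiplier = 1/(1 − c(1−t) + m) = 1/(1 − 0.49×0.81 + 0.27) = 1/0.8731 ≈ 1.145.
ΔG contributes k·ΔG = (+$51 billion) / 0.8731 ≈ +$58.4 billion.
ΔT of +$51 billion changes first-round spending by −c·ΔT = −$24.99 billion, contributing k·(−c·ΔT) = (−$24.99 billion) / 0.8731 ≈ −$28.6 billion.
Net ΔY = k(ΔG − c·ΔT) = (+$26.01 billion) / 0.8731 ≈ +$30 billion.

+$30 billion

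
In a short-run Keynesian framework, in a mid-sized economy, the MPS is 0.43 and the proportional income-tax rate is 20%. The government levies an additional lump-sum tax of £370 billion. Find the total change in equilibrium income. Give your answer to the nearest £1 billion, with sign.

MPC = 1 − MPS = 1 − 0.43 = 0.57.
A lump-sum tax change of +£370 billion shifts disposable income by −£370 billion; first-round consumption changes by −c × ΔT = −0.57 × (+£370 billion) = −£210.9 billion.
Expenditure multiplier = 1/(1 − c(1−t)) = 1/(1 − 0.57×0.8) = 1/0.544 ≈ 1.838.
The tax multiplier is −c × k ≈ −1.048, so ΔY = k × (−c·ΔT) = (−£210.9 billion) / 0.544 ≈ −£388 billion.

−£388 billion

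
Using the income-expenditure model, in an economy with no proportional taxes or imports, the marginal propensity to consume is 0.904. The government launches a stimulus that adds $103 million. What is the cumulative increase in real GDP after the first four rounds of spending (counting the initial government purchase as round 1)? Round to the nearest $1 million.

Round 1 adds ΔG = $103 million; each later round is MPC = 0.904 times the previous.
After 4 rounds: 103 + 93.112 + 84.173248 + 76.092616192 = ΔG·(1 − c^4)/(1 − c) = 103 × (1 − 0.667841990656)/0.096 ≈ $356 million.

$356 million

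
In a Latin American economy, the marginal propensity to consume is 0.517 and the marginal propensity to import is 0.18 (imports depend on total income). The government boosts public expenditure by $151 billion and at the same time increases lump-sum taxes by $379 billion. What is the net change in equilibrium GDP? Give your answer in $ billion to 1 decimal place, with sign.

−$67.8 billion

Expenditure multiplier = 1/(1 − c + m) = 1/(1 − 0.517 + 0.18) = 1/0.663 ≈ 1.508.
ΔG contributes k·ΔG = (+$151 billion) / 0.663 ≈ +$227.8 billion.
ΔT of +$379 billion changes first-round spending by −c·ΔT = −$195.943 billion, contributing k·(−c·ΔT) = (−$195.943 billion) / 0.663 ≈ −$295.5 billion.
Net ΔY = k(ΔG − c·ΔT) = (−$44.943 billion) / 0.663 ≈ −$67.8 billion.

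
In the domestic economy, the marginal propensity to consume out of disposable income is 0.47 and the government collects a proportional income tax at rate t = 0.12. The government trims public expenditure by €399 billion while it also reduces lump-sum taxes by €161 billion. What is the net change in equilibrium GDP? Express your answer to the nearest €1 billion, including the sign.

−€551 billion

Expenditure multiplier = 1/(1 − c(1−t)) = 1/(1 − 0.47×0.88) = 1/0.5864 ≈ 1.705.
ΔG contributes k·ΔG = (−€399 billion) / 0.5864 ≈ −€680.4 billion.
ΔT of −€161 billion changes first-round spending by −c·ΔT = +€75.67 billion, contributing k·(−c·ΔT) = (+€75.67 billion) / 0.5864 ≈ +€129 billion.
Net ΔY = k(ΔG − c·ΔT) = (−€323.33 billion) / 0.5864 ≈ −€551 billion.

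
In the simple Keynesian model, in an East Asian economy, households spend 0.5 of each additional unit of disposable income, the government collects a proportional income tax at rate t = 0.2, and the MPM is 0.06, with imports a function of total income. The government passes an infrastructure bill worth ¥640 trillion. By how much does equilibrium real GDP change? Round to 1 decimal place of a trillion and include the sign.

+¥969.7 trillion

Spending multiplier = 1/(1 − c(1−t) + m) = 1/(1 − 0.5×0.8 + 0.06) = 1/0.66 ≈ 1.515.
ΔY = k × ΔG = (+¥640 trillion) / 0.66 ≈ +¥969.7 trillion.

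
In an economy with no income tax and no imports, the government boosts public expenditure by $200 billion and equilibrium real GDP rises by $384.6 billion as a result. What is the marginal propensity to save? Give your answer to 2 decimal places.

Implied spending multiplier k = ΔY/ΔG = 384.6/200 = 1.923.
Since k = 1/(1 − MPC), MPC = 1 − 1/k = 1 − ΔG/ΔY = 1 − 200/384.6 ≈ 0.48.
MPS = 1 − MPC = 0.52.

0.52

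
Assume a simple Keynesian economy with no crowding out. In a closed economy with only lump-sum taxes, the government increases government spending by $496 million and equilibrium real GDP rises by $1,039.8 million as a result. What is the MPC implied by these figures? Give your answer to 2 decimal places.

Implied spending multiplier k = ΔY/ΔG = 1,039.8/496 ≈ 2.0964.
Since k = 1/(1 − MPC), MPC = 1 − 1/k = 1 − ΔG/ΔY = 1 − 496/1,039.8 ≈ 0.52.

0.52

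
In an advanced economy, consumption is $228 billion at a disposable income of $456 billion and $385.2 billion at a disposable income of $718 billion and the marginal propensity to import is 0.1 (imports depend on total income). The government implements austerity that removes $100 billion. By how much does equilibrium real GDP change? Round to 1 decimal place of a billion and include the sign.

−$200.0 billion

MPC = ΔC/ΔYd = (385.2 − 228)/(718 − 456) = 157.2/262 = 0.6.
Government-spending multiplier = 1/(1 − c + m) = 1/(1 − 0.6 + 0.1) = 1/0.5 = 2.
ΔY = k × ΔG = (−$100 billion) / 0.5 = −$200 billion.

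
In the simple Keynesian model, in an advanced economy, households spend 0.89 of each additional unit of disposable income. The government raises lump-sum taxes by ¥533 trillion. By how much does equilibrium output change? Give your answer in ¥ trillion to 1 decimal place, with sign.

A lump-sum tax change of +¥533 trillion shifts disposable income by −¥533 trillion; first-round consumption changes by −c × ΔT = −0.89 × (+¥533 trillion) = −¥474.37 trillion.
Expenditure multiplier = 1/(1 − MPC) = 1/(1 − 0.89) = 1/0.11 ≈ 9.091.
The tax multiplier is −c × k ≈ −8.091, so ΔY = k × (−c·ΔT) = (−¥474.37 trillion) / 0.11 ≈ −¥4,312.5 trillion.

−¥4,312.5 trillion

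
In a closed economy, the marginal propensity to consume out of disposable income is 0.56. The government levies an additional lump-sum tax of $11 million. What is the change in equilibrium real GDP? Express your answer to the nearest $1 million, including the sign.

A lump-sum tax change of +$11 million shifts disposable income by −$11 million; first-round consumption changes by −c × ΔT = −0.56 × (+$11 million) = −$6.16 million.
Expenditure multiplier = 1/(1 − MPC) = 1/(1 − 0.56) = 1/0.44 ≈ 2.273.
The tax multiplier is −c × k ≈ −1.273, so ΔY = k × (−c·ΔT) = (−$6.16 million) / 0.44 = −$14 million.

−$14 million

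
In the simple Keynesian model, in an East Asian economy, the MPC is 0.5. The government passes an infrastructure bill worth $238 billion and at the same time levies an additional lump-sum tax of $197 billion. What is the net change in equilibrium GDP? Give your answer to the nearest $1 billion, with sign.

+$279 billion

Expenditure multiplier = 1/(1 − MPC) = 1/(1 − 0.5) = 1/0.5 = 2.
ΔG contributes k·ΔG = (+$238 billion) / 0.5 = +$476 billion.
ΔT of +$197 billion changes first-round spending by −c·ΔT = −$98.5 billion, contributing k·(−c·ΔT) = (−$98.5 billion) / 0.5 = −$197 billion.
Net ΔY = k(ΔG − c·ΔT) = (+$139.5 billion) / 0.5 = +$279 billion.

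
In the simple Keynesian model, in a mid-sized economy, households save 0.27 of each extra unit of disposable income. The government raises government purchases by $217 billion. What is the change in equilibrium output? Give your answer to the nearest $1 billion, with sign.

+$804 billion

MPC = 1 − MPS = 1 − 0.27 = 0.73.
Expenditure multiplier = 1/(1 − MPC) = 1/(1 − 0.73) = 1/0.27 ≈ 3.704.
ΔY = k × ΔG = (+$217 billion) / 0.27 ≈ +$804 billion.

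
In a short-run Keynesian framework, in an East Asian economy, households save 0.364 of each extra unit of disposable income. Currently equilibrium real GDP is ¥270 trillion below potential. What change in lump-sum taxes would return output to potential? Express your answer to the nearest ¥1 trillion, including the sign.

−¥155 trillion

MPC = 1 − MPS = 1 − 0.364 = 0.636.
Spending multiplier = 1/(1 − MPC) = 1/(1 − 0.636) = 1/0.364 ≈ 2.747.
Tax multiplier = −c·k = −0.636/0.364 ≈ −1.747. Need ΔY = +¥270 trillion, so ΔT = ΔY/(−c·k) = −(+¥270 trillion) × 0.364 / 0.636 ≈ −¥155 trillion.
The government should cut lump-sum taxes by ¥155 trillion.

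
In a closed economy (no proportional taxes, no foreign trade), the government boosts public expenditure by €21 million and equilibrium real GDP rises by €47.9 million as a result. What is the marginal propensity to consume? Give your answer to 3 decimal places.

0.562

Implied spending multiplier k = ΔY/ΔG = 47.9/21 ≈ 2.281.
Since k = 1/(1 − MPC), MPC = 1 − 1/k = 1 − ΔG/ΔY = 1 − 21/47.9 ≈ 0.562.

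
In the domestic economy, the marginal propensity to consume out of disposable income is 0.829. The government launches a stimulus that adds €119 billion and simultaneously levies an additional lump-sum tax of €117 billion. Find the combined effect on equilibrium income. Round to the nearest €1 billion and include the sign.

+€129 billion

Expenditure multiplier = 1/(1 − MPC) = 1/(1 − 0.829) = 1/0.171 ≈ 5.848.
ΔG contributes k·ΔG = (+€119 billion) / 0.171 ≈ +€695.9 billion.
ΔT of +€117 billion changes first-round spending by −c·ΔT = −€96.993 billion, contributing k·(−c·ΔT) = (−€96.993 billion) / 0.171 ≈ −€567.2 billion.
Net ΔY = k(ΔG − c·ΔT) = (+€22.007 billion) / 0.171 ≈ +€129 billion.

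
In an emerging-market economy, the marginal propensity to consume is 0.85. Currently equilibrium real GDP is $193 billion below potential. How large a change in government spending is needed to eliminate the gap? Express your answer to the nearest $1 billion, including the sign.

Spending multiplier = 1/(1 − MPC) = 1/(1 − 0.85) = 1/0.15 ≈ 6.667.
Need ΔY = +$193 billion, so ΔG = ΔY/k = (+$193 billion) × 0.15 ≈ +$29 billion.
The government should increase government spending by $29 billion.

+$29 billion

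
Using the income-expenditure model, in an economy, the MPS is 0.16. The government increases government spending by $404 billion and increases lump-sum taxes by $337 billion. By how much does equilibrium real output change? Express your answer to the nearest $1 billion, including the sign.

+$756 billion

MPC = 1 − MPS = 1 − 0.16 = 0.84.
Expenditure multiplier = 1/(1 − MPC) = 1/(1 − 0.84) = 1/0.16 = 6.25.
ΔG contributes k·ΔG = (+$404 billion) / 0.16 = +$2,525 billion.
ΔT of +$337 billion changes first-round spending by −c·ΔT = −$283.08 billion, contributing k·(−c·ΔT) = (−$283.08 billion) / 0.16 ≈ −$1,769.3 billion.
Net ΔY = k(ΔG − c·ΔT) = (+$120.92 billion) / 0.16 ≈ +$756 billion.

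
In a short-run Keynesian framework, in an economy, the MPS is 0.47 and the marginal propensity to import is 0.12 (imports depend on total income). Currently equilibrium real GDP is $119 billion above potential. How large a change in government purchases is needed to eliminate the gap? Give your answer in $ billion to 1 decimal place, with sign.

MPC = 1 − MPS = 1 − 0.47 = 0.53.
Spending multiplier = 1/(1 − c + m) = 1/(1 − 0.53 + 0.12) = 1/0.59 ≈ 1.695.
Need ΔY = −$119 billion, so ΔG = ΔY/k = (−$119 billion) × 0.59 ≈ −$70.2 billion.
The government should cut government purchases by $70.2 billion.

−$70.2 billion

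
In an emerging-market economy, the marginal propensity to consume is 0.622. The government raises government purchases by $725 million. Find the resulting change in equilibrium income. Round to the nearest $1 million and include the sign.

+$1,918 million

Government-spending multiplier = 1/(1 − MPC) = 1/(1 − 0.622) = 1/0.378 ≈ 2.646.
ΔY = k × ΔG = (+$725 million) / 0.378 ≈ +$1,918 million.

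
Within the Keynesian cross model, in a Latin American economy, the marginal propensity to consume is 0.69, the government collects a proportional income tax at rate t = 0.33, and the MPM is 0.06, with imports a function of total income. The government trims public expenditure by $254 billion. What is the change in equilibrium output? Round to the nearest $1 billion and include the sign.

−$425 billion

Government-spending multiplier = 1/(1 − c(1−t) + m) = 1/(1 − 0.69×0.67 + 0.06) = 1/0.5977 ≈ 1.673.
ΔY = k × ΔG = (−$254 billion) / 0.5977 ≈ −$425 billion.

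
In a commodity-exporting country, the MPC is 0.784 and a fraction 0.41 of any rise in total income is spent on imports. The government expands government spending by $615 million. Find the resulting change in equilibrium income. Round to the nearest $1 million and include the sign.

Expenditure multiplier = 1/(1 − c + m) = 1/(1 − 0.784 + 0.41) = 1/0.626 ≈ 1.597.
ΔY = k × ΔG = (+$615 million) / 0.626 ≈ +$982 million.

+$982 million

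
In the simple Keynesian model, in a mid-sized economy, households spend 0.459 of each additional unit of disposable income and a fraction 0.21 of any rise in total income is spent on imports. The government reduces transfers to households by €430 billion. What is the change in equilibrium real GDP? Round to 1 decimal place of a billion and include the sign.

The transfer change shifts disposable income by −€430 billion, so first-round consumption changes by c·ΔTR = 0.459 × (−€430 billion) = −€197.37 billion.
Expenditure multiplier = 1/(1 − c + m) = 1/(1 − 0.459 + 0.21) = 1/0.751 ≈ 1.332.
The transfer multiplier is c × k ≈ 0.611, so ΔY = k × (c·ΔTR) = (−€197.37 billion) / 0.751 ≈ −€262.8 billion.

−€262.8 billion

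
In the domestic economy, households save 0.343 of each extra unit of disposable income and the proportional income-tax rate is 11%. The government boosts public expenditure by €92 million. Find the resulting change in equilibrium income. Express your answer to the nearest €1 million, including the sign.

MPC = 1 − MPS = 1 − 0.343 = 0.657.
Government-spending multiplier = 1/(1 − c(1−t)) = 1/(1 − 0.657×0.89) = 1/0.41527 ≈ 2.408.
ΔY = k × ΔG = (+€92 million) / 0.41527 ≈ +€222 million.

+€222 million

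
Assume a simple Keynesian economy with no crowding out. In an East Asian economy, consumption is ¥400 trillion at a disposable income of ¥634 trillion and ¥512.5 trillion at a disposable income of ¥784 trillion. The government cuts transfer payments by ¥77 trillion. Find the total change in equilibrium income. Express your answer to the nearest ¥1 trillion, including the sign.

−¥231 trillion

MPC = ΔC/ΔYd = (512.5 − 400)/(784 − 634) = 112.5/150 = 0.75.
The transfer change shifts disposable income by −¥77 trillion, so first-round consumption changes by c·ΔTR = 0.75 × (−¥77 trillion) = −¥57.75 trillion.
Expenditure multiplier = 1/(1 − MPC) = 1/(1 − 0.75) = 1/0.25 = 4.
The transfer multiplier is c × k = 3, so ΔY = k × (c·ΔTR) = (−¥57.75 trillion) / 0.25 = −¥231 trillion.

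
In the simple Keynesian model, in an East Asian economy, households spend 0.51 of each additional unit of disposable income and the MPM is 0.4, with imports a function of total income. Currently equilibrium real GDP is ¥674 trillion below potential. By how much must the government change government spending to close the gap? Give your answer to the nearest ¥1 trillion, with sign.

+¥600 trillion

Spending multiplier = 1/(1 − c + m) = 1/(1 − 0.51 + 0.4) = 1/0.89 ≈ 1.124.
Need ΔY = +¥674 trillion, so ΔG = ΔY/k = (+¥674 trillion) × 0.89 ≈ +¥600 trillion.
The government should increase government spending by ¥600 trillion.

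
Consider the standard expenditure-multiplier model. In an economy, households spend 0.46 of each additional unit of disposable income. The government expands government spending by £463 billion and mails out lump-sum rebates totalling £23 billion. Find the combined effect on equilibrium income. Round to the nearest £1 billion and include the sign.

+£877 billion

Expenditure multiplier = 1/(1 − MPC) = 1/(1 − 0.46) = 1/0.54 ≈ 1.852.
ΔG contributes k·ΔG = (+£463 billion) / 0.54 ≈ +£857.4 billion.
ΔT of −£23 billion changes first-round spending by −c·ΔT = +£10.58 billion, contributing k·(−c·ΔT) = (+£10.58 billion) / 0.54 ≈ +£19.6 billion.
Net ΔY = k(ΔG − c·ΔT) = (+£473.58 billion) / 0.54 = +£877 billion.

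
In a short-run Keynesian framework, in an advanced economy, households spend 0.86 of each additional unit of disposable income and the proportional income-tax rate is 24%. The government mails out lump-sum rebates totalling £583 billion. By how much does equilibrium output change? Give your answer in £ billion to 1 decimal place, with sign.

A lump-sum tax change of −£583 billion shifts disposable income by +£583 billion; first-round consumption changes by −c × ΔT = −0.86 × (−£583 billion) = +£501.38 billion.
Expenditure multiplier = 1/(1 − c(1−t)) = 1/(1 − 0.86×0.76) = 1/0.3464 ≈ 2.887.
The tax multiplier is −c × k ≈ −2.483, so ΔY = k × (−c·ΔT) = (+£501.38 billion) / 0.3464 ≈ +£1,447.4 billion.

+£1,447.4 billion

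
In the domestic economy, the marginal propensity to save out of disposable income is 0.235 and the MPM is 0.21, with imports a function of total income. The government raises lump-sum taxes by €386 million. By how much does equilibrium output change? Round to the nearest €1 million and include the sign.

−€664 million

MPC = 1 − MPS = 1 − 0.235 = 0.765.
A lump-sum tax change of +€386 million shifts disposable income by −€386 million; first-round consumption changes by −c × ΔT = −0.765 × (+€386 million) = −€295.29 million.
Expenditure multiplier = 1/(1 − c + m) = 1/(1 − 0.765 + 0.21) = 1/0.445 ≈ 2.247.
The tax multiplier is −c × k ≈ −1.719, so ΔY = k × (−c·ΔT) = (−€295.29 million) / 0.445 ≈ −€664 million.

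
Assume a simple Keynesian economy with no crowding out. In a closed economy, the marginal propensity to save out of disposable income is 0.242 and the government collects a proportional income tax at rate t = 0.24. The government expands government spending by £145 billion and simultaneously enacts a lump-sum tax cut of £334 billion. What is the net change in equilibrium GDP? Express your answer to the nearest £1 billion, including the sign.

MPC = 1 − MPS = 1 − 0.242 = 0.758.
Expenditure multiplier = 1/(1 − c(1−t)) = 1/(1 − 0.758×0.76) = 1/0.42392 ≈ 2.359.
ΔG contributes k·ΔG = (+£145 billion) / 0.42392 ≈ +£342 billion.
ΔT of −£334 billion changes first-round spending by −c·ΔT = +£253.172 billion, contributing k·(−c·ΔT) = (+£253.172 billion) / 0.42392 ≈ +£597.2 billion.
Net ΔY = k(ΔG − c·ΔT) = (+£398.172 billion) / 0.42392 ≈ +£939 billion.

+£939 billion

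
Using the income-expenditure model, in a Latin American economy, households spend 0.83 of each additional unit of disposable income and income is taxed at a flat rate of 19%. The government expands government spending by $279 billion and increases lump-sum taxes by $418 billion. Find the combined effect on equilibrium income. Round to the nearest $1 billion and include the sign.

−$207 billion

Expenditure multiplier = 1/(1 − c(1−t)) = 1/(1 − 0.83×0.81) = 1/0.3277 ≈ 3.052.
ΔG contributes k·ΔG = (+$279 billion) / 0.3277 ≈ +$851.4 billion.
ΔT of +$418 billion changes first-round spending by −c·ΔT = −$346.94 billion, contributing k·(−c·ΔT) = (−$346.94 billion) / 0.3277 ≈ −$1,058.7 billion.
Net ΔY = k(ΔG − c·ΔT) = (−$67.94 billion) / 0.3277 ≈ −$207 billion.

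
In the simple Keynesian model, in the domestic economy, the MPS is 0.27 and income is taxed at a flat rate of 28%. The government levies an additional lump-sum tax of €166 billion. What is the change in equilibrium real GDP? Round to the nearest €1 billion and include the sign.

−€255 billion

MPC = 1 − MPS = 1 − 0.27 = 0.73.
A lump-sum tax change of +€166 billion shifts disposable income by −€166 billion; first-round consumption changes by −c × ΔT = −0.73 × (+€166 billion) = −€121.18 billion.
Expenditure multiplier = 1/(1 − c(1−t)) = 1/(1 − 0.73×0.72) = 1/0.4744 ≈ 2.108.
The tax multiplier is −c × k ≈ −1.539, so ΔY = k × (−c·ΔT) = (−€121.18 billion) / 0.4744 ≈ −€255 billion.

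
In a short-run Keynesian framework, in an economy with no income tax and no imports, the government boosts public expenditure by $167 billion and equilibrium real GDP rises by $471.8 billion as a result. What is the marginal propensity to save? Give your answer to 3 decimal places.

Implied spending multiplier k = ΔY/ΔG = 471.8/167 ≈ 2.8251.
Since k = 1/(1 − MPC), MPC = 1 − 1/k = 1 − ΔG/ΔY = 1 − 167/471.8 ≈ 0.646.
MPS = 1 − MPC = 0.354.

0.354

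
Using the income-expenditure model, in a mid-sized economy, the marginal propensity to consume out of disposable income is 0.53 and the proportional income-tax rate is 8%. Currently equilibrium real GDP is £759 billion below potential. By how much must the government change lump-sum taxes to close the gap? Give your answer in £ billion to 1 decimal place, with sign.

Spending multiplier = 1/(1 − c(1−t)) = 1/(1 − 0.53×0.92) = 1/0.5124 ≈ 1.952.
Tax multiplier = −c·k = −0.53/0.5124 ≈ −1.034. Need ΔY = +£759 billion, so ΔT = ΔY/(−c·k) = −(+£759 billion) × 0.5124 / 0.53 ≈ −£733.8 billion.
The government should cut lump-sum taxes by £733.8 billion.

−£733.8 billion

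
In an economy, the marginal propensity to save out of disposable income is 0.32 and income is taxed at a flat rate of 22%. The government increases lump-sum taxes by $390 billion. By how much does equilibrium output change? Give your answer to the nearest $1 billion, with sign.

−$565 billion

MPC = 1 − MPS = 1 − 0.32 = 0.68.
A lump-sum tax change of +$390 billion shifts disposable income by −$390 billion; first-round consumption changes by −c × ΔT = −0.68 × (+$390 billion) = −$265.2 billion.
Expenditure multiplier = 1/(1 − c(1−t)) = 1/(1 − 0.68×0.78) = 1/0.4696 ≈ 2.129.
The tax multiplier is −c × k ≈ −1.448, so ΔY = k × (−c·ΔT) = (−$265.2 billion) / 0.4696 ≈ −$565 billion.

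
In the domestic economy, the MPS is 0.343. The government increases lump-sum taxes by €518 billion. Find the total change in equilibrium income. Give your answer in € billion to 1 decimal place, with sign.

−€992.2 billion

MPC = 1 − MPS = 1 − 0.343 = 0.657.
A lump-sum tax change of +€518 billion shifts disposable income by −€518 billion; first-round consumption changes by −c × ΔT = −0.657 × (+€518 billion) = −€340.326 billion.
Expenditure multiplier = 1/(1 − MPC) = 1/(1 − 0.657) = 1/0.343 ≈ 2.915.
The tax multiplier is −c × k ≈ −1.915, so ΔY = k × (−c·ΔT) = (−€340.326 billion) / 0.343 ≈ −€992.2 billion.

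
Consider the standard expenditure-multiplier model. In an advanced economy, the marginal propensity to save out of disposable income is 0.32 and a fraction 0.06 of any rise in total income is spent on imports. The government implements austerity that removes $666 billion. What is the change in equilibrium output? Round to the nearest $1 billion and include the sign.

MPC = 1 − MPS = 1 − 0.32 = 0.68.
Government-spending multiplier = 1/(1 − c + m) = 1/(1 − 0.68 + 0.06) = 1/0.38 ≈ 2.632.
ΔY = k × ΔG = (−$666 billion) / 0.38 ≈ −$1,753 billion.

−$1,753 billion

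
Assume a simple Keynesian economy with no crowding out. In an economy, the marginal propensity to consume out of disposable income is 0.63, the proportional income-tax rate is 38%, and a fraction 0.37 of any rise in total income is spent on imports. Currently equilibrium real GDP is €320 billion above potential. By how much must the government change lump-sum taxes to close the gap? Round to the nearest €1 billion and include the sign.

Spending multiplier = 1/(1 − c(1−t) + m) = 1/(1 − 0.63×0.62 + 0.37) = 1/0.9794 ≈ 1.021.
Tax multiplier = −c·k = −0.63/0.9794 ≈ −0.643. Need ΔY = −€320 billion, so ΔT = ΔY/(−c·k) = −(−€320 billion) × 0.9794 / 0.63 ≈ +€497 billion.
The government should raise lump-sum taxes by €497 billion.

+€497 billion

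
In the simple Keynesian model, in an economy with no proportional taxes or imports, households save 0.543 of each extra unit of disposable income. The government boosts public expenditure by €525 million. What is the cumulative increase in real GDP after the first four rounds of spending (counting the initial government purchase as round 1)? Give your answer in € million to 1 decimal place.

MPC = 1 − MPS = 1 − 0.543 = 0.457.
Round 1 adds ΔG = €525 million; each later round is MPC = 0.457 times the previous.
After 4 rounds: 525 + 239.925 + 109.645725 + 50.108096325 = ΔG·(1 − c^4)/(1 − c) = 525 × (1 − 0.043617904801)/0.543 ≈ €924.7 million.

€924.7 million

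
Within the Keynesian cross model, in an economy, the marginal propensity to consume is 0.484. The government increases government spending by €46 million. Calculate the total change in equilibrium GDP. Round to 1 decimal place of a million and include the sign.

+€89.1 million

Expenditure multiplier = 1/(1 − MPC) = 1/(1 − 0.484) = 1/0.516 ≈ 1.938.
ΔY = k × ΔG = (+€46 million) / 0.516 ≈ +€89.1 million.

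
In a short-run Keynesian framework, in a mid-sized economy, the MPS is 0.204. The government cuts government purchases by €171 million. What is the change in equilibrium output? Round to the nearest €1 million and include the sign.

−€838 million

MPC = 1 − MPS = 1 − 0.204 = 0.796.
Expenditure multiplier = 1/(1 − MPC) = 1/(1 − 0.796) = 1/0.204 ≈ 4.902.
ΔY = k × ΔG = (−€171 million) / 0.204 ≈ −€838 million.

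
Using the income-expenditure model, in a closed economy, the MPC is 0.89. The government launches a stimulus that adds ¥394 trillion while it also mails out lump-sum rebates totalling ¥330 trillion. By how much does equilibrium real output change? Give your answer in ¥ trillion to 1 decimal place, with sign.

+¥6,251.8 trillion

Expenditure multiplier = 1/(1 − MPC) = 1/(1 − 0.89) = 1/0.11 ≈ 9.091.
ΔG contributes k·ΔG = (+¥394 trillion) / 0.11 ≈ +¥3,581.8 trillion.
ΔT of −¥330 trillion changes first-round spending by −c·ΔT = +¥293.7 trillion, contributing k·(−c·ΔT) = (+¥293.7 trillion) / 0.11 = +¥2,670 trillion.
Net ΔY = k(ΔG − c·ΔT) = (+¥687.7 trillion) / 0.11 ≈ +¥6,251.8 trillion.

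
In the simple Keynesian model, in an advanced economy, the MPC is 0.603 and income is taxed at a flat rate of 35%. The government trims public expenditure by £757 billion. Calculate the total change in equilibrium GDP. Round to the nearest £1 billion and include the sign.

−£1,245 billion

Government-spending multiplier = 1/(1 − c(1−t)) = 1/(1 − 0.603×0.65) = 1/0.60805 ≈ 1.645.
ΔY = k × ΔG = (−£757 billion) / 0.60805 ≈ −£1,245 billion.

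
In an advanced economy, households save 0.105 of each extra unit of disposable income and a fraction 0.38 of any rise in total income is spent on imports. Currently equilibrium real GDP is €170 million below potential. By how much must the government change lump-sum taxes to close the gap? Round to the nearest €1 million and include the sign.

−€92 million

MPC = 1 − MPS = 1 − 0.105 = 0.895.
Spending multiplier = 1/(1 − c + m) = 1/(1 − 0.895 + 0.38) = 1/0.485 ≈ 2.062.
Tax multiplier = −c·k = −0.895/0.485 ≈ −1.845. Need ΔY = +€170 million, so ΔT = ΔY/(−c·k) = −(+€170 million) × 0.485 / 0.895 ≈ −€92 million.
The government should cut lump-sum taxes by €92 million.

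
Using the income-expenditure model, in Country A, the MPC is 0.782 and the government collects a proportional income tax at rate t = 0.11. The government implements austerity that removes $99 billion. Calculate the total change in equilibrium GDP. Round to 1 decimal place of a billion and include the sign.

Spending multiplier = 1/(1 − c(1−t)) = 1/(1 − 0.782×0.89) = 1/0.30402 ≈ 3.289.
ΔY = k × ΔG = (−$99 billion) / 0.30402 ≈ −$325.6 billion.

−$325.6 billion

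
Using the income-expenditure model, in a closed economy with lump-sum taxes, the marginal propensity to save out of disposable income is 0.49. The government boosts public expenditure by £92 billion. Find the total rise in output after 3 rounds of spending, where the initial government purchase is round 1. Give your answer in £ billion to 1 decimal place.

£162.8 billion

MPC = 1 − MPS = 1 − 0.49 = 0.51.
Round 1 adds ΔG = £92 billion; each later round is MPC = 0.51 times the previous.
After 3 rounds: 92 + 46.92 + 23.9292 = ΔG·(1 − c^3)/(1 − c) = 92 × (1 − 0.132651)/0.49 ≈ £162.8 billion.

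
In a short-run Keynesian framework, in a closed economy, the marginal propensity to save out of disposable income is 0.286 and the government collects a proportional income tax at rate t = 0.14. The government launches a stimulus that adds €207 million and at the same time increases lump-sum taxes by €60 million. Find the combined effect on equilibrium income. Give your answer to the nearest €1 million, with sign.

+€425 million

MPC = 1 − MPS = 1 − 0.286 = 0.714.
Expenditure multiplier = 1/(1 − c(1−t)) = 1/(1 − 0.714×0.86) = 1/0.38596 ≈ 2.591.
ΔG contributes k·ΔG = (+€207 million) / 0.38596 ≈ +€536.3 million.
ΔT of +€60 million changes first-round spending by −c·ΔT = −€42.84 million, contributing k·(−c·ΔT) = (−€42.84 million) / 0.38596 ≈ −€111 million.
Net ΔY = k(ΔG − c·ΔT) = (+€164.16 million) / 0.38596 ≈ +€425 million.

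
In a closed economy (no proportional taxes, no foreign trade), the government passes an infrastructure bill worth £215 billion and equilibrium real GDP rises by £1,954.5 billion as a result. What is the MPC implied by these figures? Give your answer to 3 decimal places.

0.890

Implied spending multiplier k = ΔY/ΔG = 1,954.5/215 ≈ 9.0907.
Since k = 1/(1 − MPC), MPC = 1 − 1/k = 1 − ΔG/ΔY = 1 − 215/1,954.5 ≈ 0.890.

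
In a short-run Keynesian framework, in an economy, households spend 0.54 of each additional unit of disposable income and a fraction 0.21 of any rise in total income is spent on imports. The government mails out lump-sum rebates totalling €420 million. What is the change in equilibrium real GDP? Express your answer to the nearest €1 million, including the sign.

+€339 million

A lump-sum tax change of −€420 million shifts disposable income by +€420 million; first-round consumption changes by −c × ΔT = −0.54 × (−€420 million) = +€226.8 million.
Expenditure multiplier = 1/(1 − c + m) = 1/(1 − 0.54 + 0.21) = 1/0.67 ≈ 1.493.
The tax multiplier is −c × k ≈ −0.806, so ΔY = k × (−c·ΔT) = (+€226.8 million) / 0.67 ≈ +€339 million.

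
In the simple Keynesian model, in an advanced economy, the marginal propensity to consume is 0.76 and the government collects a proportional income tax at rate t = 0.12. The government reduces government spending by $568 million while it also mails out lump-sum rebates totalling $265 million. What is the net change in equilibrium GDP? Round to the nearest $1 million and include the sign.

Expenditure multiplier = 1/(1 − c(1−t)) = 1/(1 − 0.76×0.88) = 1/0.3312 ≈ 3.019.
ΔG contributes k·ΔG = (−$568 million) / 0.3312 ≈ −$1,715 million.
ΔT of −$265 million changes first-round spending by −c·ΔT = +$201.4 million, contributing k·(−c·ΔT) = (+$201.4 million) / 0.3312 ≈ +$608.1 million.
Net ΔY = k(ΔG − c·ΔT) = (−$366.6 million) / 0.3312 ≈ −$1,107 million.

−$1,107 million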